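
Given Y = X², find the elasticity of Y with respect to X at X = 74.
Elasticity = 2

Elasticity = (dY/dX) · (X/Y)

dY/dX = 2·X
At X = 74: dY/dX = 148, Y = 5476

Elasticity = 148 · (74 / 5476) = 2

Interpretation: for a small percentage change in X, the percentage change in Y is approximately 2.00 times as large.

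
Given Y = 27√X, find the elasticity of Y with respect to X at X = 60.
Elasticity = 1/2

Elasticity = (dY/dX) · (X/Y)

dY/dX = 27/(2·√X)
At X = 60: dY/dX = 9·√15/20, Y = 54·√15

Elasticity = (9·√15/20) · (60 / (54·√15)) = 1/2

Interpretation: for a small percentage change in X, the percentage change in Y is approximately 0.50 times as large.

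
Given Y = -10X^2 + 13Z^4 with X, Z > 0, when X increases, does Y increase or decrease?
Y decreases

Taking the partial derivative:
∂Y/∂X = -20X

∂Y/∂X = -20X < 0 (assuming positive values)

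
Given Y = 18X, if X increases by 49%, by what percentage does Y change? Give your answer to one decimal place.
49.0%

For Y = 18X:
If X → X(1 + 0.49)
Then Y → Y · (1 + 0.49)^1
     = Y · 1.4900

Percentage change = ((1 + 0.49)^1 − 1) × 100% = 49.0%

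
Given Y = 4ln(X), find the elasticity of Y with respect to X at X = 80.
Elasticity = 1/ln(80) ≈ 0.2282

Elasticity = (dY/dX) · (X/Y)

dY/dX = 4/X
At X = 80: dY/dX = 1/20, Y = 4·ln(80)

Elasticity = (1/20) · (80 / (4·ln(80))) = 1/ln(80) ≈ 0.2282

Interpretation: for a small percentage change in X, the percentage change in Y is approximately 0.23 times as large.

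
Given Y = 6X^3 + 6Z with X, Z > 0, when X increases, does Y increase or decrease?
Y increases

Taking the partial derivative:
∂Y/∂X = 18X^2

∂Y/∂X = 18X^2 > 0 (assuming positive values)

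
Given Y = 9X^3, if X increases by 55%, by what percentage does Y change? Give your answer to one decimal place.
272.4%

For Y = 9X^3:
If X → X(1 + 0.55)
Then Y → Y · (1 + 0.55)^3
     ≈ Y · 3.7239

Percentage change = ((1 + 0.55)^3 − 1) × 100% ≈ 272.4%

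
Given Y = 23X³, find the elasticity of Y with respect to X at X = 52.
Elasticity = 3

Elasticity = (dY/dX) · (X/Y)

dY/dX = 69·X²
At X = 52: dY/dX = 186576, Y = 3233984

Elasticity = 186576 · (52 / 3233984) = 3

Interpretation: for a small percentage change in X, the percentage change in Y is approximately 3.00 times as large.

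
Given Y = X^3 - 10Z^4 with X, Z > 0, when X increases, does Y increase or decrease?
Y increases

Taking the partial derivative:
∂Y/∂X = 3X^2

∂Y/∂X = 3X^2 > 0 (assuming positive values)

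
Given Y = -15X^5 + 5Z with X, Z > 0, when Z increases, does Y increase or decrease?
Y increases

Taking the partial derivative:
∂Y/∂Z = 5

∂Y/∂Z = 5 > 0 (assuming positive values)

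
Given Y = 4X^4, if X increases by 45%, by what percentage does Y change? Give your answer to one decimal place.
342.1%

For Y = 4X^4:
If X → X(1 + 0.45)
Then Y → Y · (1 + 0.45)^4
     ≈ Y · 4.4205

Percentage change = ((1 + 0.45)^4 − 1) × 100% ≈ 342.1%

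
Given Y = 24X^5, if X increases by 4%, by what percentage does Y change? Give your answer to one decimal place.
21.7%

For Y = 24X^5:
If X → X(1 + 0.04)
Then Y → Y · (1 + 0.04)^5
     ≈ Y · 1.2167

Percentage change = ((1 + 0.04)^5 − 1) × 100% ≈ 21.7%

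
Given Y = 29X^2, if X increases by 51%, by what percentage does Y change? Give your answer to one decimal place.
128.0%

For Y = 29X^2:
If X → X(1 + 0.51)
Then Y → Y · (1 + 0.51)^2
     = Y · 2.2801

Percentage change = ((1 + 0.51)^2 − 1) × 100% ≈ 128.0%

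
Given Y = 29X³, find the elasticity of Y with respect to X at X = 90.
Elasticity = 3

Elasticity = (dY/dX) · (X/Y)

dY/dX = 87·X²
At X = 90: dY/dX = 704700, Y = 21141000

Elasticity = 704700 · (90 / 21141000) = 3

Interpretation: for a small percentage change in X, the percentage change in Y is approximately 3.00 times as large.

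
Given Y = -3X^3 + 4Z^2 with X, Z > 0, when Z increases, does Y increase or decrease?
Y increases

Taking the partial derivative:
∂Y/∂Z = 8Z

∂Y/∂Z = 8Z > 0 (assuming positive values)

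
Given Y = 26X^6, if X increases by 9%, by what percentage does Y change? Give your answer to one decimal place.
67.7%

For Y = 26X^6:
If X → X(1 + 0.09)
Then Y → Y · (1 + 0.09)^6
     ≈ Y · 1.6771

Percentage change = ((1 + 0.09)^6 − 1) × 100% ≈ 67.7%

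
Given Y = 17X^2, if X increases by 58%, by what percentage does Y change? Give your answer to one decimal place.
149.6%

For Y = 17X^2:
If X → X(1 + 0.58)
Then Y → Y · (1 + 0.58)^2
     = Y · 2.4964

Percentage change = ((1 + 0.58)^2 − 1) × 100% ≈ 149.6%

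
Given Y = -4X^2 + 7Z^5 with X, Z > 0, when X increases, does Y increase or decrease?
Y decreases

Taking the partial derivative:
∂Y/∂X = -8X

∂Y/∂X = -8X < 0 (assuming positive values)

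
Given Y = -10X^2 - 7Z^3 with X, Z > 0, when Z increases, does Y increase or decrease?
Y decreases

Taking the partial derivative:
∂Y/∂Z = -21Z^2

∂Y/∂Z = -21Z^2 < 0 (assuming positive values)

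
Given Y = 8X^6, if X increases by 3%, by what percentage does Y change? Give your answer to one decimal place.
19.4%

For Y = 8X^6:
If X → X(1 + 0.03)
Then Y → Y · (1 + 0.03)^6
     ≈ Y · 1.1941

Percentage change = ((1 + 0.03)^6 − 1) × 100% ≈ 19.4%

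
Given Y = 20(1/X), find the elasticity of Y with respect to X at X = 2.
Elasticity = -1

Elasticity = (dY/dX) · (X/Y)

dY/dX = -20/X²
At X = 2: dY/dX = -5, Y = 10

Elasticity = (-5) · (2 / 10) = -1

Interpretation: for a small percentage change in X, the percentage change in Y is approximately -1.00 times as large.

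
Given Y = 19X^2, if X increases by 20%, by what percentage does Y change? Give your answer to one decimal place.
44.0%

For Y = 19X^2:
If X → X(1 + 0.2)
Then Y → Y · (1 + 0.2)^2
     = Y · 1.4400

Percentage change = ((1 + 0.2)^2 − 1) × 100% = 44.0%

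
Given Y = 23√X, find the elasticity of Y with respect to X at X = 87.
Elasticity = 1/2

Elasticity = (dY/dX) · (X/Y)

dY/dX = 23/(2·√X)
At X = 87: dY/dX = 23·√87/174, Y = 23·√87

Elasticity = (23·√87/174) · (87 / (23·√87)) = 1/2

Interpretation: for a small percentage change in X, the percentage change in Y is approximately 0.50 times as large.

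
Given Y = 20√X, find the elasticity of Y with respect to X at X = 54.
Elasticity = 1/2

Elasticity = (dY/dX) · (X/Y)

dY/dX = 10/√X
At X = 54: dY/dX = 5·√6/9, Y = 60·√6

Elasticity = (5·√6/9) · (54 / (60·√6)) = 1/2

Interpretation: for a small percentage change in X, the percentage change in Y is approximately 0.50 times as large.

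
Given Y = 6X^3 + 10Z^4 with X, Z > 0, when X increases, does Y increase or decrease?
Y increases

Taking the partial derivative:
∂Y/∂X = 18X^2

∂Y/∂X = 18X^2 > 0 (assuming positive values)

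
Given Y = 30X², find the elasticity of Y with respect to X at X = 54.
Elasticity = 2

Elasticity = (dY/dX) · (X/Y)

dY/dX = 60·X
At X = 54: dY/dX = 3240, Y = 87480

Elasticity = 3240 · (54 / 87480) = 2

Interpretation: for a small percentage change in X, the percentage change in Y is approximately 2.00 times as large.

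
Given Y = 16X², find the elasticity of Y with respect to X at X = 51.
Elasticity = 2

Elasticity = (dY/dX) · (X/Y)

dY/dX = 32·X
At X = 51: dY/dX = 1632, Y = 41616

Elasticity = 1632 · (51 / 41616) = 2

Interpretation: for a small percentage change in X, the percentage change in Y is approximately 2.00 times as large.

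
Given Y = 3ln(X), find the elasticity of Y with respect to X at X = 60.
Elasticity = 1/ln(60) ≈ 0.2442

Elasticity = (dY/dX) · (X/Y)

dY/dX = 3/X
At X = 60: dY/dX = 1/20, Y = 3·ln(60)

Elasticity = (1/20) · (60 / (3·ln(60))) = 1/ln(60) ≈ 0.2442

Interpretation: for a small percentage change in X, the percentage change in Y is approximately 0.24 times as large.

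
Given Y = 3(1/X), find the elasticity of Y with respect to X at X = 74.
Elasticity = -1

Elasticity = (dY/dX) · (X/Y)

dY/dX = -3/X²
At X = 74: dY/dX = -3/5476, Y = 3/74

Elasticity = (-3/5476) · (74 / (3/74)) = -1

Interpretation: for a small percentage change in X, the percentage change in Y is approximately -1.00 times as large.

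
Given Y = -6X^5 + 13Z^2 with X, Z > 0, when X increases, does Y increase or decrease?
Y decreases

Taking the partial derivative:
∂Y/∂X = -30X^4

∂Y/∂X = -30X^4 < 0 (assuming positive values)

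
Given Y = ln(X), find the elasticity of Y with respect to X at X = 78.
Elasticity = 1/ln(78) ≈ 0.2295

Elasticity = (dY/dX) · (X/Y)

dY/dX = 1/X
At X = 78: dY/dX = 1/78, Y = ln(78)

Elasticity = (1/78) · (78 / (ln(78))) = 1/ln(78) ≈ 0.2295

Interpretation: for a small percentage change in X, the percentage change in Y is approximately 0.23 times as large.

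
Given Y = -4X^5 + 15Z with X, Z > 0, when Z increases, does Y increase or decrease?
Y increases

Taking the partial derivative:
∂Y/∂Z = 15

∂Y/∂Z = 15 > 0 (assuming positive values)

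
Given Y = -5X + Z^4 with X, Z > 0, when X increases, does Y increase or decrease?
Y decreases

Taking the partial derivative:
∂Y/∂X = -5

∂Y/∂X = -5 < 0 (assuming positive values)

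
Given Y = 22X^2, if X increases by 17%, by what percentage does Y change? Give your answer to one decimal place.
36.9%

For Y = 22X^2:
If X → X(1 + 0.17)
Then Y → Y · (1 + 0.17)^2
     = Y · 1.3689

Percentage change = ((1 + 0.17)^2 − 1) × 100% ≈ 36.9%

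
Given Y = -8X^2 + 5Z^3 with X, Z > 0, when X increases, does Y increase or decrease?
Y decreases

Taking the partial derivative:
∂Y/∂X = -16X

∂Y/∂X = -16X < 0 (assuming positive values)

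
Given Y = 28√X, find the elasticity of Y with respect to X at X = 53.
Elasticity = 1/2

Elasticity = (dY/dX) · (X/Y)

dY/dX = 14/√X
At X = 53: dY/dX = 14·√53/53, Y = 28·√53

Elasticity = (14·√53/53) · (53 / (28·√53)) = 1/2

Interpretation: for a small percentage change in X, the percentage change in Y is approximately 0.50 times as large.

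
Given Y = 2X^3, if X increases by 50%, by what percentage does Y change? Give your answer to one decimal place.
237.5%

For Y = 2X^3:
If X → X(1 + 0.5)
Then Y → Y · (1 + 0.5)^3
     = Y · 3.3750

Percentage change = ((1 + 0.5)^3 − 1) × 100% = 237.5%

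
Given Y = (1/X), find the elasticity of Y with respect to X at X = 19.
Elasticity = -1

Elasticity = (dY/dX) · (X/Y)

dY/dX = -1/X²
At X = 19: dY/dX = -1/361, Y = 1/19

Elasticity = (-1/361) · (19 / (1/19)) = -1

Interpretation: for a small percentage change in X, the percentage change in Y is approximately -1.00 times as large.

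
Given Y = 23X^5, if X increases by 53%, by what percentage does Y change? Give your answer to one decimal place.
738.4%

For Y = 23X^5:
If X → X(1 + 0.53)
Then Y → Y · (1 + 0.53)^5
     ≈ Y · 8.3841

Percentage change = ((1 + 0.53)^5 − 1) × 100% ≈ 738.4%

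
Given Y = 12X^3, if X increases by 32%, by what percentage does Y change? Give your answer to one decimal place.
130.0%

For Y = 12X^3:
If X → X(1 + 0.32)
Then Y → Y · (1 + 0.32)^3
     ≈ Y · 2.3000

Percentage change = ((1 + 0.32)^3 − 1) × 100% ≈ 130.0%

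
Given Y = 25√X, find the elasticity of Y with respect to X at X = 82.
Elasticity = 1/2

Elasticity = (dY/dX) · (X/Y)

dY/dX = 25/(2·√X)
At X = 82: dY/dX = 25·√82/164, Y = 25·√82

Elasticity = (25·√82/164) · (82 / (25·√82)) = 1/2

Interpretation: for a small percentage change in X, the percentage change in Y is approximately 0.50 times as large.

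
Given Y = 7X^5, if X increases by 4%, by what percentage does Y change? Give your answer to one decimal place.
21.7%

For Y = 7X^5:
If X → X(1 + 0.04)
Then Y → Y · (1 + 0.04)^5
     ≈ Y · 1.2167

Percentage change = ((1 + 0.04)^5 − 1) × 100% ≈ 21.7%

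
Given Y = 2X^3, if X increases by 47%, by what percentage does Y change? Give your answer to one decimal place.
217.7%

For Y = 2X^3:
If X → X(1 + 0.47)
Then Y → Y · (1 + 0.47)^3
     ≈ Y · 3.1765

Percentage change = ((1 + 0.47)^3 − 1) × 100% ≈ 217.7%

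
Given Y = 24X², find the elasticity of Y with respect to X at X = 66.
Elasticity = 2

Elasticity = (dY/dX) · (X/Y)

dY/dX = 48·X
At X = 66: dY/dX = 3168, Y = 104544

Elasticity = 3168 · (66 / 104544) = 2

Interpretation: for a small percentage change in X, the percentage change in Y is approximately 2.00 times as large.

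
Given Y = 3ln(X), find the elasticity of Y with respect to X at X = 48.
Elasticity = 1/ln(48) ≈ 0.2583

Elasticity = (dY/dX) · (X/Y)

dY/dX = 3/X
At X = 48: dY/dX = 1/16, Y = 3·ln(48)

Elasticity = (1/16) · (48 / (3·ln(48))) = 1/ln(48) ≈ 0.2583

Interpretation: for a small percentage change in X, the percentage change in Y is approximately 0.26 times as large.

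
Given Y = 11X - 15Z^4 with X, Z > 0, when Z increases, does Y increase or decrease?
Y decreases

Taking the partial derivative:
∂Y/∂Z = -60Z^3

∂Y/∂Z = -60Z^3 < 0 (assuming positive values)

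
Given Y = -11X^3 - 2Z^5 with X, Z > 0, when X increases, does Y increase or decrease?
Y decreases

Taking the partial derivative:
∂Y/∂X = -33X^2

∂Y/∂X = -33X^2 < 0 (assuming positive values)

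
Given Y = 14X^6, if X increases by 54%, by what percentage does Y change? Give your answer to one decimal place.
1233.9%

For Y = 14X^6:
If X → X(1 + 0.54)
Then Y → Y · (1 + 0.54)^6
     ≈ Y · 13.3390

Percentage change = ((1 + 0.54)^6 − 1) × 100% ≈ 1233.9%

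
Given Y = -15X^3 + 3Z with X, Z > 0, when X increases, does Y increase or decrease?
Y decreases

Taking the partial derivative:
∂Y/∂X = -45X^2

∂Y/∂X = -45X^2 < 0 (assuming positive values)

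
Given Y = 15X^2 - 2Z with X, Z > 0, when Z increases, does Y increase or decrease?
Y decreases

Taking the partial derivative:
∂Y/∂Z = -2

∂Y/∂Z = -2 < 0 (assuming positive values)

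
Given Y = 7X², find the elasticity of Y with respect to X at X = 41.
Elasticity = 2

Elasticity = (dY/dX) · (X/Y)

dY/dX = 14·X
At X = 41: dY/dX = 574, Y = 11767

Elasticity = 574 · (41 / 11767) = 2

Interpretation: for a small percentage change in X, the percentage change in Y is approximately 2.00 times as large.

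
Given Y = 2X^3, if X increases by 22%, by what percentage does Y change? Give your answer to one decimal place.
81.6%

For Y = 2X^3:
If X → X(1 + 0.22)
Then Y → Y · (1 + 0.22)^3
     ≈ Y · 1.8158

Percentage change = ((1 + 0.22)^3 − 1) × 100% ≈ 81.6%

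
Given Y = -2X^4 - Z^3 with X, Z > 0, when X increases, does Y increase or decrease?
Y decreases

Taking the partial derivative:
∂Y/∂X = -8X^3

∂Y/∂X = -8X^3 < 0 (assuming positive values)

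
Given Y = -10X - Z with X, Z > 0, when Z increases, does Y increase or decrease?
Y decreases

Taking the partial derivative:
∂Y/∂Z = -1

∂Y/∂Z = -1 < 0 (assuming positive values)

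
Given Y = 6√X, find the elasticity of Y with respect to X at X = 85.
Elasticity = 1/2

Elasticity = (dY/dX) · (X/Y)

dY/dX = 3/√X
At X = 85: dY/dX = 3·√85/85, Y = 6·√85

Elasticity = (3·√85/85) · (85 / (6·√85)) = 1/2

Interpretation: for a small percentage change in X, the percentage change in Y is approximately 0.50 times as large.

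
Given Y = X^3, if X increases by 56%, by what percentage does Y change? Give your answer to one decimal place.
279.6%

For Y = X^3:
If X → X(1 + 0.56)
Then Y → Y · (1 + 0.56)^3
     ≈ Y · 3.7964

Percentage change = ((1 + 0.56)^3 − 1) × 100% ≈ 279.6%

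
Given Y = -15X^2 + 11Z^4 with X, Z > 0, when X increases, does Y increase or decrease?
Y decreases

Taking the partial derivative:
∂Y/∂X = -30X

∂Y/∂X = -30X < 0 (assuming positive values)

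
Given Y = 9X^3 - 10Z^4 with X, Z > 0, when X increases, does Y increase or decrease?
Y increases

Taking the partial derivative:
∂Y/∂X = 27X^2

∂Y/∂X = 27X^2 > 0 (assuming positive values)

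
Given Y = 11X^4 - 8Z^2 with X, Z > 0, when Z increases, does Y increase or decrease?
Y decreases

Taking the partial derivative:
∂Y/∂Z = -16Z

∂Y/∂Z = -16Z < 0 (assuming positive values)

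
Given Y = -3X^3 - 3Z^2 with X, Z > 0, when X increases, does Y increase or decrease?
Y decreases

Taking the partial derivative:
∂Y/∂X = -9X^2

∂Y/∂X = -9X^2 < 0 (assuming positive values)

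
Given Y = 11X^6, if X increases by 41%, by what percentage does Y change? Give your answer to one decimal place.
685.8%

For Y = 11X^6:
If X → X(1 + 0.41)
Then Y → Y · (1 + 0.41)^6
     ≈ Y · 7.8580

Percentage change = ((1 + 0.41)^6 − 1) × 100% ≈ 685.8%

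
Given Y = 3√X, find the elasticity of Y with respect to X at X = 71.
Elasticity = 1/2

Elasticity = (dY/dX) · (X/Y)

dY/dX = 3/(2·√X)
At X = 71: dY/dX = 3·√71/142, Y = 3·√71

Elasticity = (3·√71/142) · (71 / (3·√71)) = 1/2

Interpretation: for a small percentage change in X, the percentage change in Y is approximately 0.50 times as large.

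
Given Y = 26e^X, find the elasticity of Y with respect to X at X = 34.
Elasticity = 34

Elasticity = (dY/dX) · (X/Y)

dY/dX = 26·e^X
At X = 34: dY/dX = 26·e^34, Y = 26·e^34

Elasticity = (26·e^34) · (34 / (26·e^34)) = 34

Interpretation: for a small percentage change in X, the percentage change in Y is approximately 34.00 times as large.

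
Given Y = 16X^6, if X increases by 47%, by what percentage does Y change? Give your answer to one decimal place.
909.0%

For Y = 16X^6:
If X → X(1 + 0.47)
Then Y → Y · (1 + 0.47)^6
     ≈ Y · 10.0903

Percentage change = ((1 + 0.47)^6 − 1) × 100% ≈ 909.0%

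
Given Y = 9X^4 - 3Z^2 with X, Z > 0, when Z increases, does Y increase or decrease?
Y decreases

Taking the partial derivative:
∂Y/∂Z = -6Z

∂Y/∂Z = -6Z < 0 (assuming positive values)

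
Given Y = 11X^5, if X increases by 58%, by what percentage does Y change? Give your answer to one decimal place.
884.7%

For Y = 11X^5:
If X → X(1 + 0.58)
Then Y → Y · (1 + 0.58)^5
     ≈ Y · 9.8466

Percentage change = ((1 + 0.58)^5 − 1) × 100% ≈ 884.7%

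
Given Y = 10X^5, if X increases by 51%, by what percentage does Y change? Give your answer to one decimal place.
685.0%

For Y = 10X^5:
If X → X(1 + 0.51)
Then Y → Y · (1 + 0.51)^5
     ≈ Y · 7.8503

Percentage change = ((1 + 0.51)^5 − 1) × 100% ≈ 685.0%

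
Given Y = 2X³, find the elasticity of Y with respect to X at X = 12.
Elasticity = 3

Elasticity = (dY/dX) · (X/Y)

dY/dX = 6·X²
At X = 12: dY/dX = 864, Y = 3456

Elasticity = 864 · (12 / 3456) = 3

Interpretation: for a small percentage change in X, the percentage change in Y is approximately 3.00 times as large.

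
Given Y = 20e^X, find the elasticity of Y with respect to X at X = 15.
Elasticity = 15

Elasticity = (dY/dX) · (X/Y)

dY/dX = 20·e^X
At X = 15: dY/dX = 20·e^15, Y = 20·e^15

Elasticity = (20·e^15) · (15 / (20·e^15)) = 15

Interpretation: for a small percentage change in X, the percentage change in Y is approximately 15.00 times as large.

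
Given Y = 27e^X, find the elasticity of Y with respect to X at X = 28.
Elasticity = 28

Elasticity = (dY/dX) · (X/Y)

dY/dX = 27·e^X
At X = 28: dY/dX = 27·e^28, Y = 27·e^28

Elasticity = (27·e^28) · (28 / (27·e^28)) = 28

Interpretation: for a small percentage change in X, the percentage change in Y is approximately 28.00 times as large.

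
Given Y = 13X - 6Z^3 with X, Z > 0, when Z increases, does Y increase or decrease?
Y decreases

Taking the partial derivative:
∂Y/∂Z = -18Z^2

∂Y/∂Z = -18Z^2 < 0 (assuming positive values)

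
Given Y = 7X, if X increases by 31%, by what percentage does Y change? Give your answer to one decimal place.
31.0%

For Y = 7X:
If X → X(1 + 0.31)
Then Y → Y · (1 + 0.31)^1
     = Y · 1.3100

Percentage change = ((1 + 0.31)^1 − 1) × 100% = 31.0%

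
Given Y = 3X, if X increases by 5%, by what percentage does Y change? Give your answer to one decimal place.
5.0%

For Y = 3X:
If X → X(1 + 0.05)
Then Y → Y · (1 + 0.05)^1
     = Y · 1.0500

Percentage change = ((1 + 0.05)^1 − 1) × 100% = 5.0%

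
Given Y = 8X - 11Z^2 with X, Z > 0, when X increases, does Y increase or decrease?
Y increases

Taking the partial derivative:
∂Y/∂X = 8

∂Y/∂X = 8 > 0 (assuming positive values)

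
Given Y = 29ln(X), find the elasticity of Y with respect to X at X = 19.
Elasticity = 1/ln(19) ≈ 0.3396

Elasticity = (dY/dX) · (X/Y)

dY/dX = 29/X
At X = 19: dY/dX = 29/19, Y = 29·ln(19)

Elasticity = (29/19) · (19 / (29·ln(19))) = 1/ln(19) ≈ 0.3396

Interpretation: for a small percentage change in X, the percentage change in Y is approximately 0.34 times as large.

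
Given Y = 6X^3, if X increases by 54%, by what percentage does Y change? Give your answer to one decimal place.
265.2%

For Y = 6X^3:
If X → X(1 + 0.54)
Then Y → Y · (1 + 0.54)^3
     ≈ Y · 3.6523

Percentage change = ((1 + 0.54)^3 − 1) × 100% ≈ 265.2%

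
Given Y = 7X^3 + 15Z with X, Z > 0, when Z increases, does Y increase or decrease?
Y increases

Taking the partial derivative:
∂Y/∂Z = 15

∂Y/∂Z = 15 > 0 (assuming positive values)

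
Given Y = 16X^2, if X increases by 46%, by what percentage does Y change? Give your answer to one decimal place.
113.2%

For Y = 16X^2:
If X → X(1 + 0.46)
Then Y → Y · (1 + 0.46)^2
     = Y · 2.1316

Percentage change = ((1 + 0.46)^2 − 1) × 100% ≈ 113.2%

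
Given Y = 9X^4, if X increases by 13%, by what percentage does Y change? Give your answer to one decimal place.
63.0%

For Y = 9X^4:
If X → X(1 + 0.13)
Then Y → Y · (1 + 0.13)^4
     ≈ Y · 1.6305

Percentage change = ((1 + 0.13)^4 − 1) × 100% ≈ 63.0%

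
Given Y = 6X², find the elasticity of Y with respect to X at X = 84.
Elasticity = 2

Elasticity = (dY/dX) · (X/Y)

dY/dX = 12·X
At X = 84: dY/dX = 1008, Y = 42336

Elasticity = 1008 · (84 / 42336) = 2

Interpretation: for a small percentage change in X, the percentage change in Y is approximately 2.00 times as large.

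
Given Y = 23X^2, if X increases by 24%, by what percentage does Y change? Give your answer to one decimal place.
53.8%

For Y = 23X^2:
If X → X(1 + 0.24)
Then Y → Y · (1 + 0.24)^2
     = Y · 1.5376

Percentage change = ((1 + 0.24)^2 − 1) × 100% ≈ 53.8%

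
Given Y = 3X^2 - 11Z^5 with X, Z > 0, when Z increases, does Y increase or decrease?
Y decreases

Taking the partial derivative:
∂Y/∂Z = -55Z^4

∂Y/∂Z = -55Z^4 < 0 (assuming positive values)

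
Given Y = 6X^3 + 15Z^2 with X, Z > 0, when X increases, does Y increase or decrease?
Y increases

Taking the partial derivative:
∂Y/∂X = 18X^2

∂Y/∂X = 18X^2 > 0 (assuming positive values)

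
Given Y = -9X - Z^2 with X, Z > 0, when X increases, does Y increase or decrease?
Y decreases

Taking the partial derivative:
∂Y/∂X = -9

∂Y/∂X = -9 < 0 (assuming positive values)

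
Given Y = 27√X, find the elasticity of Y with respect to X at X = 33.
Elasticity = 1/2

Elasticity = (dY/dX) · (X/Y)

dY/dX = 27/(2·√X)
At X = 33: dY/dX = 9·√33/22, Y = 27·√33

Elasticity = (9·√33/22) · (33 / (27·√33)) = 1/2

Interpretation: for a small percentage change in X, the percentage change in Y is approximately 0.50 times as large.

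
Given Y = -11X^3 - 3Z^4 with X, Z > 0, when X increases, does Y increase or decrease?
Y decreases

Taking the partial derivative:
∂Y/∂X = -33X^2

∂Y/∂X = -33X^2 < 0 (assuming positive values)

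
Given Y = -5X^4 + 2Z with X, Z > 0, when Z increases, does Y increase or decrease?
Y increases

Taking the partial derivative:
∂Y/∂Z = 2

∂Y/∂Z = 2 > 0 (assuming positive values)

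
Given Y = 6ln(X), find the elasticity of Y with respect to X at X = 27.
Elasticity = 1/ln(27) ≈ 0.3034

Elasticity = (dY/dX) · (X/Y)

dY/dX = 6/X
At X = 27: dY/dX = 2/9, Y = 6·ln(27)

Elasticity = (2/9) · (27 / (6·ln(27))) = 1/ln(27) ≈ 0.3034

Interpretation: for a small percentage change in X, the percentage change in Y is approximately 0.30 times as large.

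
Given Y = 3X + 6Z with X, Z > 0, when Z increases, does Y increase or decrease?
Y increases

Taking the partial derivative:
∂Y/∂Z = 6

∂Y/∂Z = 6 > 0 (assuming positive values)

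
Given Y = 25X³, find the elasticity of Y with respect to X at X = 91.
Elasticity = 3

Elasticity = (dY/dX) · (X/Y)

dY/dX = 75·X²
At X = 91: dY/dX = 621075, Y = 18839275

Elasticity = 621075 · (91 / 18839275) = 3

Interpretation: for a small percentage change in X, the percentage change in Y is approximately 3.00 times as large.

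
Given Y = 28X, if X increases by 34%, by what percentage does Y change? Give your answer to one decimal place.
34.0%

For Y = 28X:
If X → X(1 + 0.34)
Then Y → Y · (1 + 0.34)^1
     = Y · 1.3400

Percentage change = ((1 + 0.34)^1 − 1) × 100% = 34.0%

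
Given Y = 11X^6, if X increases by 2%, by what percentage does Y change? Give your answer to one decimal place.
12.6%

For Y = 11X^6:
If X → X(1 + 0.02)
Then Y → Y · (1 + 0.02)^6
     ≈ Y · 1.1262

Percentage change = ((1 + 0.02)^6 − 1) × 100% ≈ 12.6%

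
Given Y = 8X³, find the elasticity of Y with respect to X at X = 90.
Elasticity = 3

Elasticity = (dY/dX) · (X/Y)

dY/dX = 24·X²
At X = 90: dY/dX = 194400, Y = 5832000

Elasticity = 194400 · (90 / 5832000) = 3

Interpretation: for a small percentage change in X, the percentage change in Y is approximately 3.00 times as large.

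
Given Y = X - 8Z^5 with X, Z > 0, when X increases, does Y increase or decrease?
Y increases

Taking the partial derivative:
∂Y/∂X = 1

∂Y/∂X = 1 > 0 (assuming positive values)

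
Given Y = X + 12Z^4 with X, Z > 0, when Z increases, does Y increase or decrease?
Y increases

Taking the partial derivative:
∂Y/∂Z = 48Z^3

∂Y/∂Z = 48Z^3 > 0 (assuming positive values)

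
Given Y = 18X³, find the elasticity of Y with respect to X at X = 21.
Elasticity = 3

Elasticity = (dY/dX) · (X/Y)

dY/dX = 54·X²
At X = 21: dY/dX = 23814, Y = 166698

Elasticity = 23814 · (21 / 166698) = 3

Interpretation: for a small percentage change in X, the percentage change in Y is approximately 3.00 times as large.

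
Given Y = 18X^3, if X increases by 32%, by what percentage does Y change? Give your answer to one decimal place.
130.0%

For Y = 18X^3:
If X → X(1 + 0.32)
Then Y → Y · (1 + 0.32)^3
     ≈ Y · 2.3000

Percentage change = ((1 + 0.32)^3 − 1) × 100% ≈ 130.0%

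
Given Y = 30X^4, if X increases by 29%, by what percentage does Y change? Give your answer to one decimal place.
176.9%

For Y = 30X^4:
If X → X(1 + 0.29)
Then Y → Y · (1 + 0.29)^4
     ≈ Y · 2.7692

Percentage change = ((1 + 0.29)^4 − 1) × 100% ≈ 176.9%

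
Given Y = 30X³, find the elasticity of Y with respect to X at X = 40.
Elasticity = 3

Elasticity = (dY/dX) · (X/Y)

dY/dX = 90·X²
At X = 40: dY/dX = 144000, Y = 1920000

Elasticity = 144000 · (40 / 1920000) = 3

Interpretation: for a small percentage change in X, the percentage change in Y is approximately 3.00 times as large.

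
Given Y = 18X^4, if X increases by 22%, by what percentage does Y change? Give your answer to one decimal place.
121.5%

For Y = 18X^4:
If X → X(1 + 0.22)
Then Y → Y · (1 + 0.22)^4
     ≈ Y · 2.2153

Percentage change = ((1 + 0.22)^4 − 1) × 100% ≈ 121.5%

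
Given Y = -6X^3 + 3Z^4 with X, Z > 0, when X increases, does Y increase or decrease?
Y decreases

Taking the partial derivative:
∂Y/∂X = -18X^2

∂Y/∂X = -18X^2 < 0 (assuming positive values)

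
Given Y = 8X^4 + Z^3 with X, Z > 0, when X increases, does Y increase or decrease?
Y increases

Taking the partial derivative:
∂Y/∂X = 32X^3

∂Y/∂X = 32X^3 > 0 (assuming positive values)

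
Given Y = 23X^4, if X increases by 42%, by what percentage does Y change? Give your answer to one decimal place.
306.6%

For Y = 23X^4:
If X → X(1 + 0.42)
Then Y → Y · (1 + 0.42)^4
     ≈ Y · 4.0659

Percentage change = ((1 + 0.42)^4 − 1) × 100% ≈ 306.6%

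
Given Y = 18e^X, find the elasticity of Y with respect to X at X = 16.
Elasticity = 16

Elasticity = (dY/dX) · (X/Y)

dY/dX = 18·e^X
At X = 16: dY/dX = 18·e^16, Y = 18·e^16

Elasticity = (18·e^16) · (16 / (18·e^16)) = 16

Interpretation: for a small percentage change in X, the percentage change in Y is approximately 16.00 times as large.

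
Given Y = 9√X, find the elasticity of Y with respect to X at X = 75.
Elasticity = 1/2

Elasticity = (dY/dX) · (X/Y)

dY/dX = 9/(2·√X)
At X = 75: dY/dX = 3·√3/10, Y = 45·√3

Elasticity = (3·√3/10) · (75 / (45·√3)) = 1/2

Interpretation: for a small percentage change in X, the percentage change in Y is approximately 0.50 times as large.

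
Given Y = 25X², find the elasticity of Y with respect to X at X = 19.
Elasticity = 2

Elasticity = (dY/dX) · (X/Y)

dY/dX = 50·X
At X = 19: dY/dX = 950, Y = 9025

Elasticity = 950 · (19 / 9025) = 2

Interpretation: for a small percentage change in X, the percentage change in Y is approximately 2.00 times as large.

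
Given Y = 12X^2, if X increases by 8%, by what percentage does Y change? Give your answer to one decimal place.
16.6%

For Y = 12X^2:
If X → X(1 + 0.08)
Then Y → Y · (1 + 0.08)^2
     = Y · 1.1664

Percentage change = ((1 + 0.08)^2 − 1) × 100% ≈ 16.6%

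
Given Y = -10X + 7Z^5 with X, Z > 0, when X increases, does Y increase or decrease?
Y decreases

Taking the partial derivative:
∂Y/∂X = -10

∂Y/∂X = -10 < 0 (assuming positive values)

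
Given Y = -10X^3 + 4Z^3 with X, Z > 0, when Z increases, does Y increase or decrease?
Y increases

Taking the partial derivative:
∂Y/∂Z = 12Z^2

∂Y/∂Z = 12Z^2 > 0 (assuming positive values)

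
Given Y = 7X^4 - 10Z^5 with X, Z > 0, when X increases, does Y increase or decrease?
Y increases

Taking the partial derivative:
∂Y/∂X = 28X^3

∂Y/∂X = 28X^3 > 0 (assuming positive values)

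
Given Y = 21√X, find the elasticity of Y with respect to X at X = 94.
Elasticity = 1/2

Elasticity = (dY/dX) · (X/Y)

dY/dX = 21/(2·√X)
At X = 94: dY/dX = 21·√94/188, Y = 21·√94

Elasticity = (21·√94/188) · (94 / (21·√94)) = 1/2

Interpretation: for a small percentage change in X, the percentage change in Y is approximately 0.50 times as large.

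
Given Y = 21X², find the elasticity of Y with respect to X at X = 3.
Elasticity = 2

Elasticity = (dY/dX) · (X/Y)

dY/dX = 42·X
At X = 3: dY/dX = 126, Y = 189

Elasticity = 126 · (3 / 189) = 2

Interpretation: for a small percentage change in X, the percentage change in Y is approximately 2.00 times as large.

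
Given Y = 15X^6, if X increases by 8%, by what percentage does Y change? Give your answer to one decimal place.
58.7%

For Y = 15X^6:
If X → X(1 + 0.08)
Then Y → Y · (1 + 0.08)^6
     ≈ Y · 1.5869

Percentage change = ((1 + 0.08)^6 − 1) × 100% ≈ 58.7%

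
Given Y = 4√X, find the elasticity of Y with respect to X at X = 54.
Elasticity = 1/2

Elasticity = (dY/dX) · (X/Y)

dY/dX = 2/√X
At X = 54: dY/dX = √6/9, Y = 12·√6

Elasticity = (√6/9) · (54 / (12·√6)) = 1/2

Interpretation: for a small percentage change in X, the percentage change in Y is approximately 0.50 times as large.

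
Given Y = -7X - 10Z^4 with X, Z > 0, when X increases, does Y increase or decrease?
Y decreases

Taking the partial derivative:
∂Y/∂X = -7

∂Y/∂X = -7 < 0 (assuming positive values)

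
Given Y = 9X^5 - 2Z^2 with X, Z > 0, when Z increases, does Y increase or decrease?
Y decreases

Taking the partial derivative:
∂Y/∂Z = -4Z

∂Y/∂Z = -4Z < 0 (assuming positive values)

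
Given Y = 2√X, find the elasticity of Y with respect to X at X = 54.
Elasticity = 1/2

Elasticity = (dY/dX) · (X/Y)

dY/dX = 1/√X
At X = 54: dY/dX = √6/18, Y = 6·√6

Elasticity = (√6/18) · (54 / (6·√6)) = 1/2

Interpretation: for a small percentage change in X, the percentage change in Y is approximately 0.50 times as large.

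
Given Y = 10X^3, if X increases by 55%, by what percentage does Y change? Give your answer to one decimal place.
272.4%

For Y = 10X^3:
If X → X(1 + 0.55)
Then Y → Y · (1 + 0.55)^3
     ≈ Y · 3.7239

Percentage change = ((1 + 0.55)^3 − 1) × 100% ≈ 272.4%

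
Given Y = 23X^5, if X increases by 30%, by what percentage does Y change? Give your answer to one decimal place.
271.3%

For Y = 23X^5:
If X → X(1 + 0.3)
Then Y → Y · (1 + 0.3)^5
     ≈ Y · 3.7129

Percentage change = ((1 + 0.3)^5 − 1) × 100% ≈ 271.3%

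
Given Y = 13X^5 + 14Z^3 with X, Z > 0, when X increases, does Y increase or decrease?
Y increases

Taking the partial derivative:
∂Y/∂X = 65X^4

∂Y/∂X = 65X^4 > 0 (assuming positive values)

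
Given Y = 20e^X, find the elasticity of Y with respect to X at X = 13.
Elasticity = 13

Elasticity = (dY/dX) · (X/Y)

dY/dX = 20·e^X
At X = 13: dY/dX = 20·e^13, Y = 20·e^13

Elasticity = (20·e^13) · (13 / (20·e^13)) = 13

Interpretation: for a small percentage change in X, the percentage change in Y is approximately 13.00 times as large.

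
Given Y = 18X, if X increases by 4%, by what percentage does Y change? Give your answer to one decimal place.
4.0%

For Y = 18X:
If X → X(1 + 0.04)
Then Y → Y · (1 + 0.04)^1
     = Y · 1.0400

Percentage change = ((1 + 0.04)^1 − 1) × 100% = 4.0%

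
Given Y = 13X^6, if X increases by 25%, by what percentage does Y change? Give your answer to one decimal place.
281.5%

For Y = 13X^6:
If X → X(1 + 0.25)
Then Y → Y · (1 + 0.25)^6
     ≈ Y · 3.8147

Percentage change = ((1 + 0.25)^6 − 1) × 100% ≈ 281.5%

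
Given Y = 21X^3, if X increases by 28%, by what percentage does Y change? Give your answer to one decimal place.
109.7%

For Y = 21X^3:
If X → X(1 + 0.28)
Then Y → Y · (1 + 0.28)^3
     ≈ Y · 2.0972

Percentage change = ((1 + 0.28)^3 − 1) × 100% ≈ 109.7%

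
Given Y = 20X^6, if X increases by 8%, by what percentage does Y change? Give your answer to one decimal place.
58.7%

For Y = 20X^6:
If X → X(1 + 0.08)
Then Y → Y · (1 + 0.08)^6
     ≈ Y · 1.5869

Percentage change = ((1 + 0.08)^6 − 1) × 100% ≈ 58.7%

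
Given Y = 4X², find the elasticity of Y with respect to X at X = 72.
Elasticity = 2

Elasticity = (dY/dX) · (X/Y)

dY/dX = 8·X
At X = 72: dY/dX = 576, Y = 20736

Elasticity = 576 · (72 / 20736) = 2

Interpretation: for a small percentage change in X, the percentage change in Y is approximately 2.00 times as large.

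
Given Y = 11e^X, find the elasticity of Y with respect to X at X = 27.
Elasticity = 27

Elasticity = (dY/dX) · (X/Y)

dY/dX = 11·e^X
At X = 27: dY/dX = 11·e^27, Y = 11·e^27

Elasticity = (11·e^27) · (27 / (11·e^27)) = 27

Interpretation: for a small percentage change in X, the percentage change in Y is approximately 27.00 times as large.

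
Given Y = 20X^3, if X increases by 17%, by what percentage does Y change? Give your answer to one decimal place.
60.2%

For Y = 20X^3:
If X → X(1 + 0.17)
Then Y → Y · (1 + 0.17)^3
     ≈ Y · 1.6016

Percentage change = ((1 + 0.17)^3 − 1) × 100% ≈ 60.2%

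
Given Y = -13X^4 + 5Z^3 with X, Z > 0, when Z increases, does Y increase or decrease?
Y increases

Taking the partial derivative:
∂Y/∂Z = 15Z^2

∂Y/∂Z = 15Z^2 > 0 (assuming positive values)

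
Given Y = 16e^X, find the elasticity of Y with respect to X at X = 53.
Elasticity = 53

Elasticity = (dY/dX) · (X/Y)

dY/dX = 16·e^X
At X = 53: dY/dX = 16·e^53, Y = 16·e^53

Elasticity = (16·e^53) · (53 / (16·e^53)) = 53

Interpretation: for a small percentage change in X, the percentage change in Y is approximately 53.00 times as large.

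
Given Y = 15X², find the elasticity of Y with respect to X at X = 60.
Elasticity = 2

Elasticity = (dY/dX) · (X/Y)

dY/dX = 30·X
At X = 60: dY/dX = 1800, Y = 54000

Elasticity = 1800 · (60 / 54000) = 2

Interpretation: for a small percentage change in X, the percentage change in Y is approximately 2.00 times as large.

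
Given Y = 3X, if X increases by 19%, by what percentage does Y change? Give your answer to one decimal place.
19.0%

For Y = 3X:
If X → X(1 + 0.19)
Then Y → Y · (1 + 0.19)^1
     = Y · 1.1900

Percentage change = ((1 + 0.19)^1 − 1) × 100% = 19.0%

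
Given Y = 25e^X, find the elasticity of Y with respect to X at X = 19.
Elasticity = 19

Elasticity = (dY/dX) · (X/Y)

dY/dX = 25·e^X
At X = 19: dY/dX = 25·e^19, Y = 25·e^19

Elasticity = (25·e^19) · (19 / (25·e^19)) = 19

Interpretation: for a small percentage change in X, the percentage change in Y is approximately 19.00 times as large.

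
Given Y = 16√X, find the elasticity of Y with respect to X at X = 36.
Elasticity = 1/2

Elasticity = (dY/dX) · (X/Y)

dY/dX = 8/√X
At X = 36: dY/dX = 4/3, Y = 96

Elasticity = (4/3) · (36 / 96) = 1/2

Interpretation: for a small percentage change in X, the percentage change in Y is approximately 0.50 times as large.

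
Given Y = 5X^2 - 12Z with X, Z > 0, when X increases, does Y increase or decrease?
Y increases

Taking the partial derivative:
∂Y/∂X = 10X

∂Y/∂X = 10X > 0 (assuming positive values)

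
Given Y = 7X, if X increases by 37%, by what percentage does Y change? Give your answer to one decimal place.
37.0%

For Y = 7X:
If X → X(1 + 0.37)
Then Y → Y · (1 + 0.37)^1
     = Y · 1.3700

Percentage change = ((1 + 0.37)^1 − 1) × 100% = 37.0%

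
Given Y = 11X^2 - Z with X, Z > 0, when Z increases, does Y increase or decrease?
Y decreases

Taking the partial derivative:
∂Y/∂Z = -1

∂Y/∂Z = -1 < 0 (assuming positive values)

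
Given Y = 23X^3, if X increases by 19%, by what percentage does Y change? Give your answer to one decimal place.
68.5%

For Y = 23X^3:
If X → X(1 + 0.19)
Then Y → Y · (1 + 0.19)^3
     ≈ Y · 1.6852

Percentage change = ((1 + 0.19)^3 − 1) × 100% ≈ 68.5%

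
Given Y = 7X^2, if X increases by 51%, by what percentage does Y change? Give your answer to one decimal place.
128.0%

For Y = 7X^2:
If X → X(1 + 0.51)
Then Y → Y · (1 + 0.51)^2
     = Y · 2.2801

Percentage change = ((1 + 0.51)^2 − 1) × 100% ≈ 128.0%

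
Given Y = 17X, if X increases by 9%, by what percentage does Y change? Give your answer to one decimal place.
9.0%

For Y = 17X:
If X → X(1 + 0.09)
Then Y → Y · (1 + 0.09)^1
     = Y · 1.0900

Percentage change = ((1 + 0.09)^1 − 1) × 100% = 9.0%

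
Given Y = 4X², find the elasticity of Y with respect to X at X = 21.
Elasticity = 2

Elasticity = (dY/dX) · (X/Y)

dY/dX = 8·X
At X = 21: dY/dX = 168, Y = 1764

Elasticity = 168 · (21 / 1764) = 2

Interpretation: for a small percentage change in X, the percentage change in Y is approximately 2.00 times as large.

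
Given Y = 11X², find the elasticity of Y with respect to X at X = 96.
Elasticity = 2

Elasticity = (dY/dX) · (X/Y)

dY/dX = 22·X
At X = 96: dY/dX = 2112, Y = 101376

Elasticity = 2112 · (96 / 101376) = 2

Interpretation: for a small percentage change in X, the percentage change in Y is approximately 2.00 times as large.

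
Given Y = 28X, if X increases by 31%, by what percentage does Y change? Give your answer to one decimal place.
31.0%

For Y = 28X:
If X → X(1 + 0.31)
Then Y → Y · (1 + 0.31)^1
     = Y · 1.3100

Percentage change = ((1 + 0.31)^1 − 1) × 100% = 31.0%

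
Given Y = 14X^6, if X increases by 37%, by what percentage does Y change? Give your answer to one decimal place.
561.2%

For Y = 14X^6:
If X → X(1 + 0.37)
Then Y → Y · (1 + 0.37)^6
     ≈ Y · 6.6119

Percentage change = ((1 + 0.37)^6 − 1) × 100% ≈ 561.2%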